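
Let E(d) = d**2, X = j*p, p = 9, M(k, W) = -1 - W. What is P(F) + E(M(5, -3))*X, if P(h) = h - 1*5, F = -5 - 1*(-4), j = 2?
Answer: 66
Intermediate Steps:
F = -1 (F = -5 + 4 = -1)
P(h) = -5 + h (P(h) = h - 5 = -5 + h)
X = 18 (X = 2*9 = 18)
P(F) + E(M(5, -3))*X = (-5 - 1) + (-1 - 1*(-3))**2*18 = -6 + (-1 + 3)**2*18 = -6 + 2**2*18 = -6 + 4*18 = -6 + 72 = 66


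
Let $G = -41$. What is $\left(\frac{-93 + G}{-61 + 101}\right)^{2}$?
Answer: $\frac{4489}{400} \approx 11.223$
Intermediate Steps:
$\left(\frac{-93 + G}{-61 + 101}\right)^{2} = \left(\frac{-93 - 41}{-61 + 101}\right)^{2} = \left(- \frac{134}{40}\right)^{2} = \left(\left(-134\right) \frac{1}{40}\right)^{2} = \left(- \frac{67}{20}\right)^{2} = \frac{4489}{400}$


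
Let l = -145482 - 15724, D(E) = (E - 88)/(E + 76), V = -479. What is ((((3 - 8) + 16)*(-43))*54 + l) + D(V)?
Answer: -75258877/403 ≈ -1.8675e+5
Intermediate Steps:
D(E) = (-88 + E)/(76 + E)
l = -161206
((((3 - 8) + 16)*(-43))*54 + l) + D(V) = ((((3 - 8) + 16)*(-43))*54 - 161206) + (-88 - 479)/(76 - 479) = (((-5 + 16)*(-43))*54 - 161206) - 567/(-403) = ((11*(-43))*54 - 161206) - 1/403*(-567) = (-473*54 - 161206) + 567/403 = (-25542 - 161206) + 567/403 = -186748 + 567/403 = -75258877/403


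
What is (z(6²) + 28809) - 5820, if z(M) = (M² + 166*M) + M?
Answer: 30297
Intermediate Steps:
z(M) = M² + 167*M
(z(6²) + 28809) - 5820 = (6²*(167 + 6²) + 28809) - 5820 = (36*(167 + 36) + 28809) - 5820 = (36*203 + 28809) - 5820 = (7308 + 28809) - 5820 = 36117 - 5820 = 30297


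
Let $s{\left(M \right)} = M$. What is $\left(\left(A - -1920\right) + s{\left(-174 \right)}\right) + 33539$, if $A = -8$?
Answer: $35277$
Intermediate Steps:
$\left(\left(A - -1920\right) + s{\left(-174 \right)}\right) + 33539 = \left(\left(-8 - -1920\right) - 174\right) + 33539 = \left(\left(-8 + 1920\right) - 174\right) + 33539 = \left(1912 - 174\right) + 33539 = 1738 + 33539 = 35277$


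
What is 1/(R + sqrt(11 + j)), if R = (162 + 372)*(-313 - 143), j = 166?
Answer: -81168/19764732613 - sqrt(177)/59294197839 ≈ -4.1069e-6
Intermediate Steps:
R = -243504 (R = 534*(-456) = -243504)
1/(R + sqrt(11 + j)) = 1/(-243504 + sqrt(11 + 166)) = 1/(-243504 + sqrt(177))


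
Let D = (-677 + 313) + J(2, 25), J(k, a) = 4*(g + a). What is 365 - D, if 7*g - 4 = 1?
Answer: 4383/7 ≈ 626.14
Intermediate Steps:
g = 5/7 (g = 4/7 + (1/7)*1 = 4/7 + 1/7 = 5/7 ≈ 0.71429)
J(k, a) = 20/7 + 4*a (J(k, a) = 4*(5/7 + a) = 20/7 + 4*a)
D = -1828/7 (D = (-677 + 313) + (20/7 + 4*25) = -364 + (20/7 + 100) = -364 + 720/7 = -1828/7 ≈ -261.14)
365 - D = 365 - 1*(-1828/7) = 365 + 1828/7 = 4383/7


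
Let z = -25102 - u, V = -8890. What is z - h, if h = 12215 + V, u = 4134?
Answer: -32561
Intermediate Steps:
z = -29236 (z = -25102 - 1*4134 = -25102 - 4134 = -29236)
h = 3325 (h = 12215 - 8890 = 3325)
z - h = -29236 - 1*3325 = -29236 - 3325 = -32561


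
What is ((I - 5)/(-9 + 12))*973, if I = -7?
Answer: -3892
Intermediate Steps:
((I - 5)/(-9 + 12))*973 = ((-7 - 5)/(-9 + 12))*973 = -12/3*973 = -12*⅓*973 = -4*973 = -3892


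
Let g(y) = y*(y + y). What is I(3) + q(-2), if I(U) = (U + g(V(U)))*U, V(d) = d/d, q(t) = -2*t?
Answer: 19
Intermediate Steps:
V(d) = 1
g(y) = 2*y**2 (g(y) = y*(2*y) = 2*y**2)
I(U) = U*(2 + U) (I(U) = (U + 2*1**2)*U = (U + 2*1)*U = (U + 2)*U = (2 + U)*U = U*(2 + U))
I(3) + q(-2) = 3*(2 + 3) - 2*(-2) = 3*5 + 4 = 15 + 4 = 19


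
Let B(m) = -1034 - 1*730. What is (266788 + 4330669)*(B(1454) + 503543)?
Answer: 2306907376003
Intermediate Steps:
B(m) = -1764 (B(m) = -1034 - 730 = -1764)
(266788 + 4330669)*(B(1454) + 503543) = (266788 + 4330669)*(-1764 + 503543) = 4597457*501779 = 2306907376003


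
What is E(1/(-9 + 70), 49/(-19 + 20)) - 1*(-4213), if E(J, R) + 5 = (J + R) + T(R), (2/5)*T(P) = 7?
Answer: 521491/122 ≈ 4274.5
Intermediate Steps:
T(P) = 35/2 (T(P) = (5/2)*7 = 35/2)
E(J, R) = 25/2 + J + R (E(J, R) = -5 + ((J + R) + 35/2) = -5 + (35/2 + J + R) = 25/2 + J + R)
E(1/(-9 + 70), 49/(-19 + 20)) - 1*(-4213) = (25/2 + 1/(-9 + 70) + 49/(-19 + 20)) - 1*(-4213) = (25/2 + 1/61 + 49/1) + 4213 = (25/2 + 1/61 + 49*1) + 4213 = (25/2 + 1/61 + 49) + 4213 = 7505/122 + 4213 = 521491/122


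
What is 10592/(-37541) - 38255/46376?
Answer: -62172437/56161336 ≈ -1.1070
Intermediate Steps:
10592/(-37541) - 38255/46376 = 10592*(-1/37541) - 38255*1/46376 = -10592/37541 - 38255/46376 = -62172437/56161336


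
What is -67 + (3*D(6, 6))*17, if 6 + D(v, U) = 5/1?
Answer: -118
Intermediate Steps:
D(v, U) = -1 (D(v, U) = -6 + 5/1 = -6 + 5*1 = -6 + 5 = -1)
-67 + (3*D(6, 6))*17 = -67 + (3*(-1))*17 = -67 - 3*17 = -67 - 51 = -118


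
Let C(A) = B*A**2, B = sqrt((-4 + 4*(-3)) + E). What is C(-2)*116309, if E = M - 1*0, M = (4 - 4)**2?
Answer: 1860944*I ≈ 1.8609e+6*I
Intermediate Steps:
M = 0 (M = 0**2 = 0)
E = 0 (E = 0 - 1*0 = 0 + 0 = 0)
B = 4*I (B = sqrt((-4 + 4*(-3)) + 0) = sqrt((-4 - 12) + 0) = sqrt(-16 + 0) = sqrt(-16) = 4*I ≈ 4.0*I)
C(A) = 4*I*A**2 (C(A) = (4*I)*A**2 = 4*I*A**2)
C(-2)*116309 = (4*I*(-2)**2)*116309 = (4*I*4)*116309 = (16*I)*116309 = 1860944*I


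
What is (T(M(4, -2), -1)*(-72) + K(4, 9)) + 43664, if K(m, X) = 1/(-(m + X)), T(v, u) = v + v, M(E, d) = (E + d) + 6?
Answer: 552655/13 ≈ 42512.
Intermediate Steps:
M(E, d) = 6 + E + d
T(v, u) = 2*v
K(m, X) = 1/(-X - m) (K(m, X) = 1/(-(X + m)) = 1/(-X - m))
(T(M(4, -2), -1)*(-72) + K(4, 9)) + 43664 = ((2*(6 + 4 - 2))*(-72) - 1/(9 + 4)) + 43664 = ((2*8)*(-72) - 1/13) + 43664 = (16*(-72) - 1*1/13) + 43664 = (-1152 - 1/13) + 43664 = -14977/13 + 43664 = 552655/13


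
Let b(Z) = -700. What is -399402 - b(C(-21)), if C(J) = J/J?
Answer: -398702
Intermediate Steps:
C(J) = 1
-399402 - b(C(-21)) = -399402 - 1*(-700) = -399402 + 700 = -398702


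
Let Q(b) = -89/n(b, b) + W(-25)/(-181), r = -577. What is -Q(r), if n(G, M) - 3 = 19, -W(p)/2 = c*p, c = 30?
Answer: 49109/3982 ≈ 12.333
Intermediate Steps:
W(p) = -60*p
n(G, M) = 22 (n(G, M) = 3 + 19 = 22)
Q(b) = -49109/3982 (Q(b) = -89/22 - 60*(-25)/(-181) = -89*1/22 + 1500*(-1/181) = -89/22 - 1500/181 = -49109/3982)
-Q(r) = -1*(-49109/3982) = 49109/3982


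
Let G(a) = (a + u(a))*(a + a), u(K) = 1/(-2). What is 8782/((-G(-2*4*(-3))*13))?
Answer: -4391/7332 ≈ -0.59888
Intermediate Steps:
u(K) = -½ (u(K) = 1*(-½) = -½)
G(a) = 2*a*(-½ + a) (G(a) = (a - ½)*(a + a) = (-½ + a)*(2*a) = 2*a*(-½ + a))
8782/((-G(-2*4*(-3))*13)) = 8782/((-(-2*4*(-3))*(-1 + 2*(-2*4*(-3)))*13)) = 8782/((-(-8*(-3))*(-1 + 2*(-8*(-3)))*13)) = 8782/((-24*(-1 + 2*24)*13)) = 8782/((-24*(-1 + 48)*13)) = 8782/((-24*47*13)) = 8782/((-1128*13)) = 8782/((-1*14664)) = 8782/(-14664) = 8782*(-1/14664) = -4391/7332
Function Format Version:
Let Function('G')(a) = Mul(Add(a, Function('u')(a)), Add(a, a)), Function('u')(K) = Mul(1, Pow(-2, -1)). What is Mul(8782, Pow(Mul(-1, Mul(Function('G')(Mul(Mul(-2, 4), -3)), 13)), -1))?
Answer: Rational(-4391, 7332) ≈ -0.59888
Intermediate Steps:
Function('u')(K) = Rational(-1, 2) (Function('u')(K) = Mul(1, Rational(-1, 2)) = Rational(-1, 2))
Function('G')(a) = Mul(2, a, Add(Rational(-1, 2), a)) (Function('G')(a) = Mul(Add(a, Rational(-1, 2)), Add(a, a)) = Mul(Add(Rational(-1, 2), a), Mul(2, a)) = Mul(2, a, Add(Rational(-1, 2), a)))
Mul(8782, Pow(Mul(-1, Mul(Function('G')(Mul(Mul(-2, 4), -3)), 13)), -1)) = Mul(8782, Pow(Mul(-1, Mul(Mul(Mul(Mul(-2, 4), -3), Add(-1, Mul(2, Mul(Mul(-2, 4), -3)))), 13)), -1)) = Mul(8782, Pow(Mul(-1, Mul(Mul(Mul(-8, -3), Add(-1, Mul(2, Mul(-8, -3)))), 13)), -1)) = Mul(8782, Pow(Mul(-1, Mul(Mul(24, Add(-1, Mul(2, 24))), 13)), -1)) = Mul(8782, Pow(Mul(-1, Mul(Mul(24, Add(-1, 48)), 13)), -1)) = Mul(8782, Pow(Mul(-1, Mul(Mul(24, 47), 13)), -1)) = Mul(8782, Pow(Mul(-1, Mul(1128, 13)), -1)) = Mul(8782, Pow(Mul(-1, 14664), -1)) = Mul(8782, Pow(-14664, -1)) = Mul(8782, Rational(-1, 14664)) = Rational(-4391, 7332)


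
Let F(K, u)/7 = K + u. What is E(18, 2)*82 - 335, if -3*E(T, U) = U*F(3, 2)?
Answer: -6745/3 ≈ -2248.3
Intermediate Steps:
F(K, u) = 7*K + 7*u (F(K, u) = 7*(K + u) = 7*K + 7*u)
E(T, U) = -35*U/3 (E(T, U) = -U*(7*3 + 7*2)/3 = -U*(21 + 14)/3 = -U*35/3 = -35*U/3)
E(18, 2)*82 - 335 = -35/3*2*82 - 335 = -70/3*82 - 335 = -5740/3 - 335 = -6745/3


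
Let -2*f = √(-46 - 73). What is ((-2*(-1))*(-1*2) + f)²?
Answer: (8 + I*√119)²/4 ≈ -13.75 + 43.635*I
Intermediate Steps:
f = -I*√119/2 (f = -√(-46 - 73)/2 = -I*√119/2 ≈ -5.4544*I)
((-2*(-1))*(-1*2) + f)² = ((-2*(-1))*(-1*2) - I*√119/2)² = (2*(-2) - I*√119/2)² = (-4 - I*√119/2)²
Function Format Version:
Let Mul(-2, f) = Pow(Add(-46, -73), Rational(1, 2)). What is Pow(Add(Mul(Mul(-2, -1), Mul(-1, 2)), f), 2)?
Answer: Mul(Rational(1, 4), Pow(Add(8, Mul(I, Pow(119, Rational(1, 2)))), 2)) ≈ Add(-13.750, Mul(43.635, I))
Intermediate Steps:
f = Mul(Rational(-1, 2), I, Pow(119, Rational(1, 2))) (f = Mul(Rational(-1, 2), Pow(Add(-46, -73), Rational(1, 2))) = Mul(Rational(-1, 2), Pow(-119, Rational(1, 2))) = Mul(Rational(-1, 2), Mul(I, Pow(119, Rational(1, 2)))) = Mul(Rational(-1, 2), I, Pow(119, Rational(1, 2))) ≈ Mul(-5.4544, I))
Pow(Add(Mul(Mul(-2, -1), Mul(-1, 2)), f), 2) = Pow(Add(Mul(Mul(-2, -1), Mul(-1, 2)), Mul(Rational(-1, 2), I, Pow(119, Rational(1, 2)))), 2) = Pow(Add(Mul(2, -2), Mul(Rational(-1, 2), I, Pow(119, Rational(1, 2)))), 2) = Pow(Add(-4, Mul(Rational(-1, 2), I, Pow(119, Rational(1, 2)))), 2)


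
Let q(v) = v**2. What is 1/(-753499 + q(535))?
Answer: -1/467274 ≈ -2.1401e-6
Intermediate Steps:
1/(-753499 + q(535)) = 1/(-753499 + 535**2) = 1/(-753499 + 286225) = 1/(-467274) = -1/467274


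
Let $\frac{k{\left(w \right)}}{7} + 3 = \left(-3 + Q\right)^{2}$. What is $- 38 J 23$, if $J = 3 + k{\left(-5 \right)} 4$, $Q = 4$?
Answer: $46322$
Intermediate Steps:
$k{\left(w \right)} = -14$ ($k{\left(w \right)} = -21 + 7 \left(-3 + 4\right)^{2} = -21 + 7 \cdot 1^{2} = -21 + 7 \cdot 1 = -21 + 7 = -14$)
$J = -53$ ($J = 3 - 56 = -53$)
$- 38 J 23 = \left(-38\right) \left(-53\right) 23 = 2014 \cdot 23 = 46322$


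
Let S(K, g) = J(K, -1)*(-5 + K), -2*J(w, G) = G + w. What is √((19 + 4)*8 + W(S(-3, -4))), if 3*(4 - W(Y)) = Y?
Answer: 2*√435/3 ≈ 13.904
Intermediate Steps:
J(w, G) = -G/2 - w/2 (J(w, G) = -(G + w)/2 = -G/2 - w/2)
S(K, g) = (½ - K/2)*(-5 + K) (S(K, g) = (-½*(-1) - K/2)*(-5 + K) = (½ - K/2)*(-5 + K))
W(Y) = 4 - Y/3
√((19 + 4)*8 + W(S(-3, -4))) = √((19 + 4)*8 + (4 - (-1)*(-1 - 3)*(-5 - 3)/6)) = √(23*8 + (4 - (-1)*(-4)*(-8)/6)) = √(184 + (4 - ⅓*(-16))) = √(184 + (4 + 16/3)) = √(184 + 28/3) = √(580/3) = 2*√435/3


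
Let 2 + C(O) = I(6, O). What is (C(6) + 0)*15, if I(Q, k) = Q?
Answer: 60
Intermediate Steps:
C(O) = 4 (C(O) = -2 + 6 = 4)
(C(6) + 0)*15 = (4 + 0)*15 = 4*15 = 60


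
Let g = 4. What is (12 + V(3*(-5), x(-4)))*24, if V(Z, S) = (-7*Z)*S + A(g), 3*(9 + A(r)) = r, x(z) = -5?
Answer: -12496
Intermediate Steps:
A(r) = -9 + r/3
V(Z, S) = -23/3 - 7*S*Z (V(Z, S) = (-7*Z)*S + (-9 + (⅓)*4) = -7*S*Z + (-9 + 4/3) = -7*S*Z - 23/3 = -23/3 - 7*S*Z)
(12 + V(3*(-5), x(-4)))*24 = (12 + (-23/3 - 7*(-5)*3*(-5)))*24 = (12 + (-23/3 - 7*(-5)*(-15)))*24 = (12 + (-23/3 - 525))*24 = (12 - 1598/3)*24 = -1562/3*24 = -12496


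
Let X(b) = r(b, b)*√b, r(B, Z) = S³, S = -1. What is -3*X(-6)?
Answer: 3*I*√6 ≈ 7.3485*I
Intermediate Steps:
r(B, Z) = -1 (r(B, Z) = (-1)³ = -1)
X(b) = -√b
-3*X(-6) = -(-3)*√(-6) = -(-3)*I*√6 = 3*I*√6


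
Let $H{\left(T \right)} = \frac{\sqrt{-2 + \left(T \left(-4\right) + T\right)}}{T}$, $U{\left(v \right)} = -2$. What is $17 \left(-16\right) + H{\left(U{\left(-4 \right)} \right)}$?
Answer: $-273$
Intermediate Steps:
$H{\left(T \right)} = \frac{\sqrt{-2 - 3 T}}{T}$ ($H{\left(T \right)} = \frac{\sqrt{-2 + \left(- 4 T + T\right)}}{T} = \frac{\sqrt{-2 - 3 T}}{T}$)
$17 \left(-16\right) + H{\left(U{\left(-4 \right)} \right)} = 17 \left(-16\right) + \frac{\sqrt{-2 - -6}}{-2} = -272 - \frac{\sqrt{-2 + 6}}{2} = -272 - \frac{\sqrt{4}}{2} = -272 - 1 = -273$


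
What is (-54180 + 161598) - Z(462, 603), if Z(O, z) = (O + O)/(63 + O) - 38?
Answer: 2686356/25 ≈ 1.0745e+5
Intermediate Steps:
Z(O, z) = -38 + 2*O/(63 + O) (Z(O, z) = (2*O)/(63 + O) - 38 = 2*O/(63 + O) - 38 = -38 + 2*O/(63 + O))
(-54180 + 161598) - Z(462, 603) = (-54180 + 161598) - 18*(-133 - 2*462)/(63 + 462) = 107418 - 18*(-133 - 924)/525 = 107418 - 18*(-1057)/525 = 107418 - 1*(-906/25) = 107418 + 906/25 = 2686356/25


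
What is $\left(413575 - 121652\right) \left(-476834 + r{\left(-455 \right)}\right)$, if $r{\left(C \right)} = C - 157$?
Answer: $-139377468658$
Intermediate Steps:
$r{\left(C \right)} = -157 + C$
$\left(413575 - 121652\right) \left(-476834 + r{\left(-455 \right)}\right) = \left(413575 - 121652\right) \left(-476834 - 612\right) = 291923 \left(-476834 - 612\right) = 291923 \left(-477446\right) = -139377468658$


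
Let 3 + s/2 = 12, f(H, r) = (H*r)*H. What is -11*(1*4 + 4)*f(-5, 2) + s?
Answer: -4382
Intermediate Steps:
f(H, r) = r*H**2
s = 18 (s = -6 + 2*12 = -6 + 24 = 18)
-11*(1*4 + 4)*f(-5, 2) + s = -11*(1*4 + 4)*2*(-5)**2 + 18 = -11*(4 + 4)*2*25 + 18 = -88*50 + 18 = -11*400 + 18 = -4400 + 18 = -4382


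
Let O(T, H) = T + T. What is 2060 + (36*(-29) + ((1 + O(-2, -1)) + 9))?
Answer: 1022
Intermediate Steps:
O(T, H) = 2*T
2060 + (36*(-29) + ((1 + O(-2, -1)) + 9)) = 2060 + (36*(-29) + ((1 + 2*(-2)) + 9)) = 2060 + (-1044 + ((1 - 4) + 9)) = 2060 + (-1044 + (-3 + 9)) = 2060 + (-1044 + 6) = 2060 - 1038 = 1022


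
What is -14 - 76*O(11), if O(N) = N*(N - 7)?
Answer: -3358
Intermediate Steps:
O(N) = N*(-7 + N)
-14 - 76*O(11) = -14 - 836*(-7 + 11) = -14 - 836*4 = -14 - 76*44 = -14 - 3344 = -3358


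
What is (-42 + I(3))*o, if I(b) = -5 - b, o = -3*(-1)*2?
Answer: -300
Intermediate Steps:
o = 6 (o = 3*2 = 6)
(-42 + I(3))*o = (-42 + (-5 - 1*3))*6 = (-42 + (-5 - 3))*6 = (-42 - 8)*6 = -50*6 = -300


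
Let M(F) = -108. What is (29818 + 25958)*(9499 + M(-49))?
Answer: 523792416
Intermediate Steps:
(29818 + 25958)*(9499 + M(-49)) = (29818 + 25958)*(9499 - 108) = 55776*9391 = 523792416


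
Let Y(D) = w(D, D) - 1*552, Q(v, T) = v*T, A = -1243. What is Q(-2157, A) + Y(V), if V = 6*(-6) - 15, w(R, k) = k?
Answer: 2680548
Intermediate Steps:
Q(v, T) = T*v
V = -51 (V = -36 - 15 = -51)
Y(D) = -552 + D (Y(D) = D - 1*552 = D - 552 = -552 + D)
Q(-2157, A) + Y(V) = -1243*(-2157) + (-552 - 51) = 2681151 - 603 = 2680548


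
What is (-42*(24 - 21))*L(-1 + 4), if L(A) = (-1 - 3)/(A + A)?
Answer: 84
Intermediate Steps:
L(A) = -2/A (L(A) = -4*1/(2*A) = -2/A)
(-42*(24 - 21))*L(-1 + 4) = (-42*(24 - 21))*(-2/(-1 + 4)) = (-42*3)*(-2/3) = -(-252)/3 = -126*(-2/3) = 84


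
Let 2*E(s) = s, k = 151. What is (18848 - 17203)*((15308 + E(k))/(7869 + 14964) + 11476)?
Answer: 862134273035/45666 ≈ 1.8879e+7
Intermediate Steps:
E(s) = s/2
(18848 - 17203)*((15308 + E(k))/(7869 + 14964) + 11476) = (18848 - 17203)*((15308 + (1/2)*151)/(7869 + 14964) + 11476) = 1645*((15308 + 151/2)/22833 + 11476) = 1645*((30767/2)*(1/22833) + 11476) = 1645*(30767/45666 + 11476) = 1645*(524093783/45666) = 862134273035/45666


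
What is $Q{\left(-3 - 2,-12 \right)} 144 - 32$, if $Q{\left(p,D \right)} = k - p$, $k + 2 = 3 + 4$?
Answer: $1408$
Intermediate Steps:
$k = 5$ ($k = -2 + \left(3 + 4\right) = -2 + 7 = 5$)
$Q{\left(p,D \right)} = 5 - p$
$Q{\left(-3 - 2,-12 \right)} 144 - 32 = \left(5 - \left(-3 - 2\right)\right) 144 - 32 = \left(5 - -5\right) 144 - 32 = \left(5 + 5\right) 144 - 32 = 10 \cdot 144 - 32 = 1440 - 32 = 1408$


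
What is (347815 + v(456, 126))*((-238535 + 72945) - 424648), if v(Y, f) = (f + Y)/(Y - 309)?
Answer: -10059502374702/49 ≈ -2.0530e+11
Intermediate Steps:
v(Y, f) = (Y + f)/(-309 + Y)
(347815 + v(456, 126))*((-238535 + 72945) - 424648) = (347815 + (456 + 126)/(-309 + 456))*((-238535 + 72945) - 424648) = (347815 + 582/147)*(-165590 - 424648) = (347815 + (1/147)*582)*(-590238) = (347815 + 194/49)*(-590238) = (17043129/49)*(-590238) = -10059502374702/49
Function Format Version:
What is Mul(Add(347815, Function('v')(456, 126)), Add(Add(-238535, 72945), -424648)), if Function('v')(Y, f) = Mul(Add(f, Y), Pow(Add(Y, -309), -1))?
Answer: Rational(-10059502374702, 49) ≈ -2.0530e+11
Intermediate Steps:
Function('v')(Y, f) = Mul(Pow(Add(-309, Y), -1), Add(Y, f)) (Function('v')(Y, f) = Mul(Add(Y, f), Pow(Add(-309, Y), -1)) = Mul(Pow(Add(-309, Y), -1), Add(Y, f)))
Mul(Add(347815, Function('v')(456, 126)), Add(Add(-238535, 72945), -424648)) = Mul(Add(347815, Mul(Pow(Add(-309, 456), -1), Add(456, 126))), Add(Add(-238535, 72945), -424648)) = Mul(Add(347815, Mul(Pow(147, -1), 582)), Add(-165590, -424648)) = Mul(Add(347815, Mul(Rational(1, 147), 582)), -590238) = Mul(Add(347815, Rational(194, 49)), -590238) = Mul(Rational(17043129, 49), -590238) = Rational(-10059502374702, 49)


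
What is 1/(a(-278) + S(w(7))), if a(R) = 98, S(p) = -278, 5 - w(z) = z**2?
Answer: -1/180 ≈ -0.0055556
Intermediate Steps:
w(z) = 5 - z**2
1/(a(-278) + S(w(7))) = 1/(98 - 278) = 1/(-180) = -1/180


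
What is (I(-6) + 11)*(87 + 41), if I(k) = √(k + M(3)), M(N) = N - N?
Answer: 1408 + 128*I*√6 ≈ 1408.0 + 313.53*I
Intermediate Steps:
M(N) = 0
I(k) = √k (I(k) = √(k + 0) = √k)
(I(-6) + 11)*(87 + 41) = (√(-6) + 11)*(87 + 41) = (I*√6 + 11)*128 = (11 + I*√6)*128 = 1408 + 128*I*√6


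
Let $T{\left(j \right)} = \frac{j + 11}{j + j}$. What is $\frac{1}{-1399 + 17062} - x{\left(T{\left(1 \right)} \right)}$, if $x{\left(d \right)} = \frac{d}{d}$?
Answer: $- \frac{15662}{15663} \approx -0.99994$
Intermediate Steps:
$T{\left(j \right)} = \frac{11 + j}{2 j}$
$x{\left(d \right)} = 1$
$\frac{1}{-1399 + 17062} - x{\left(T{\left(1 \right)} \right)} = \frac{1}{-1399 + 17062} - 1 = \frac{1}{15663} - 1 = - \frac{15662}{15663}$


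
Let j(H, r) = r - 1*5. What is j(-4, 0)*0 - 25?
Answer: -25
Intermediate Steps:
j(H, r) = -5 + r (j(H, r) = r - 5 = -5 + r)
j(-4, 0)*0 - 25 = (-5 + 0)*0 - 25 = -5*0 - 25 = 0 - 25 = -25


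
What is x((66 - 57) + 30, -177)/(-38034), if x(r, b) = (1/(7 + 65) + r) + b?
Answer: 9935/2738448 ≈ 0.0036280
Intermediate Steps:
x(r, b) = 1/72 + b + r (x(r, b) = (1/72 + r) + b = 1/72 + b + r)
x((66 - 57) + 30, -177)/(-38034) = (1/72 - 177 + ((66 - 57) + 30))/(-38034) = (1/72 - 177 + (9 + 30))*(-1/38034) = (1/72 - 177 + 39)*(-1/38034) = -9935/72*(-1/38034) = 9935/2738448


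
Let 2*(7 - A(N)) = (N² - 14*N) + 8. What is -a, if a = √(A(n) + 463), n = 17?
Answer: -√1762/2 ≈ -20.988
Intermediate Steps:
A(N) = 3 + 7*N - N²/2 (A(N) = 7 - ((N² - 14*N) + 8)/2 = 7 - (8 + N² - 14*N)/2 = 7 + (-4 + 7*N - N²/2) = 3 + 7*N - N²/2)
a = √1762/2 (a = √((3 + 7*17 - ½*17²) + 463) = √((3 + 119 - ½*289) + 463) = √((3 + 119 - 289/2) + 463) = √(-45/2 + 463) = √(881/2) = √1762/2 ≈ 20.988)
-a = -√1762/2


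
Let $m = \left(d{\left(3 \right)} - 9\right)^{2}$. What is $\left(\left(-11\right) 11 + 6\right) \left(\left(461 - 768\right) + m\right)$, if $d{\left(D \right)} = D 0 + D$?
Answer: $31165$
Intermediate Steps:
$d{\left(D \right)} = D$ ($d{\left(D \right)} = 0 + D = D$)
$m = 36$ ($m = \left(3 - 9\right)^{2} = \left(-6\right)^{2} = 36$)
$\left(\left(-11\right) 11 + 6\right) \left(\left(461 - 768\right) + m\right) = \left(\left(-11\right) 11 + 6\right) \left(\left(461 - 768\right) + 36\right) = \left(-121 + 6\right) \left(\left(461 - 768\right) + 36\right) = - 115 \left(-307 + 36\right) = \left(-115\right) \left(-271\right) = 31165$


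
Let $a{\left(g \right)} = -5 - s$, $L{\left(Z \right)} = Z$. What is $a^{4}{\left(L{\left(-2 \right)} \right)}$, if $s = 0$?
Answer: $625$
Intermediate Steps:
$a{\left(g \right)} = -5$ ($a{\left(g \right)} = -5 - 0 = -5 + 0 = -5$)
$a^{4}{\left(L{\left(-2 \right)} \right)} = \left(-5\right)^{4} = 625$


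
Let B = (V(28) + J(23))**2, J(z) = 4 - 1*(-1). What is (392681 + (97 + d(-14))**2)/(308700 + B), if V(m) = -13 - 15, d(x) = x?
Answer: 399570/309229 ≈ 1.2921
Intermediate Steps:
J(z) = 5 (J(z) = 4 + 1 = 5)
V(m) = -28
B = 529 (B = (-28 + 5)**2 = (-23)**2 = 529)
(392681 + (97 + d(-14))**2)/(308700 + B) = (392681 + (97 - 14)**2)/(308700 + 529) = (392681 + 83**2)/309229 = (392681 + 6889)*(1/309229) = 399570*(1/309229) = 399570/309229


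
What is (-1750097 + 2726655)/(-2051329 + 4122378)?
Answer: 976558/2071049 ≈ 0.47153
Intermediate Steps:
(-1750097 + 2726655)/(-2051329 + 4122378) = 976558/2071049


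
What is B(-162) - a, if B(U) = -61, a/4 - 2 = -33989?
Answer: 135887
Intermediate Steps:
a = -135948 (a = 8 + 4*(-33989) = 8 - 135956 = -135948)
B(-162) - a = -61 - 1*(-135948) = -61 + 135948 = 135887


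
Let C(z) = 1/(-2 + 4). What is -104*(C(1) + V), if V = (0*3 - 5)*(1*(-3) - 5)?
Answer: -4212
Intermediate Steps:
C(z) = 1/2
V = 40 (V = (0 - 5)*(-3 - 5) = -5*(-8) = 40)
-104*(C(1) + V) = -104*(1/2 + 40) = -104*81/2 = -4212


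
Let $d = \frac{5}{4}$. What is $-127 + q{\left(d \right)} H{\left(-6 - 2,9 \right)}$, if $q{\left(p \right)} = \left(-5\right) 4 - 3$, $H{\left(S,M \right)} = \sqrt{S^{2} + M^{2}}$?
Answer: $-127 - 23 \sqrt{145} \approx -403.96$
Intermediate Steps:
$H{\left(S,M \right)} = \sqrt{M^{2} + S^{2}}$
$d = \frac{5}{4}$ ($d = 5 \cdot \frac{1}{4} = \frac{5}{4} \approx 1.25$)
$q{\left(p \right)} = -23$ ($q{\left(p \right)} = -20 - 3 = -23$)
$-127 + q{\left(d \right)} H{\left(-6 - 2,9 \right)} = -127 - 23 \sqrt{9^{2} + \left(-6 - 2\right)^{2}} = -127 - 23 \sqrt{81 + \left(-8\right)^{2}} = -127 - 23 \sqrt{81 + 64} = -127 - 23 \sqrt{145}$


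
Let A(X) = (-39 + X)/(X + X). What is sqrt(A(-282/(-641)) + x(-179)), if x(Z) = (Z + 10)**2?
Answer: sqrt(251977763)/94 ≈ 168.87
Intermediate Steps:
A(X) = (-39 + X)/(2*X) (A(X) = (-39 + X)/((2*X)) = (-39 + X)*(1/(2*X)) = (-39 + X)/(2*X))
x(Z) = (10 + Z)**2
sqrt(A(-282/(-641)) + x(-179)) = sqrt((-39 - 282/(-641))/(2*((-282/(-641)))) + (10 - 179)**2) = sqrt((-39 - 282*(-1/641))/(2*((-282*(-1/641)))) + (-169)**2) = sqrt((-39 + 282/641)/(2*(282/641)) + 28561) = sqrt((1/2)*(641/282)*(-24717/641) + 28561) = sqrt(-8239/188 + 28561) = sqrt(5361229/188) = sqrt(251977763)/94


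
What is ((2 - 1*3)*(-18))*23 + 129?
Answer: 543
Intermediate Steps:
((2 - 1*3)*(-18))*23 + 129 = ((2 - 3)*(-18))*23 + 129 = -1*(-18)*23 + 129 = 18*23 + 129 = 414 + 129 = 543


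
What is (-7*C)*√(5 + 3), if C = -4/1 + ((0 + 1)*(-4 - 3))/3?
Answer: 266*√2/3 ≈ 125.39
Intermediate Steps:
C = -19/3 (C = -4*1 + (1*(-7))*(⅓) = -4 - 7*⅓ = -4 - 7/3 = -19/3 ≈ -6.3333)
(-7*C)*√(5 + 3) = (-7*(-19/3))*√(5 + 3) = 133*√8/3 = 133*(2*√2)/3 = 266*√2/3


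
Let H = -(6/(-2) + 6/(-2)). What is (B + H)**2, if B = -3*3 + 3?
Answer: 0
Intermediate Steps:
H = 6 (H = -(6*(-1/2) + 6*(-1/2)) = -(-3 - 3) = -1*(-6) = 6)
B = -6 (B = -9 + 3 = -6)
(B + H)**2 = (-6 + 6)**2 = 0**2 = 0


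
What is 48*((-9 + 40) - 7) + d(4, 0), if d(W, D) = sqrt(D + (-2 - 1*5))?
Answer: 1152 + I*sqrt(7) ≈ 1152.0 + 2.6458*I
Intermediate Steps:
d(W, D) = sqrt(-7 + D) (d(W, D) = sqrt(D + (-2 - 5)) = sqrt(D - 7) = sqrt(-7 + D))
48*((-9 + 40) - 7) + d(4, 0) = 48*((-9 + 40) - 7) + sqrt(-7 + 0) = 48*(31 - 7) + sqrt(-7) = 48*24 + I*sqrt(7) = 1152 + I*sqrt(7)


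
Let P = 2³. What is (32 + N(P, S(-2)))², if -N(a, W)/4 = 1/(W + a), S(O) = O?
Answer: 8836/9 ≈ 981.78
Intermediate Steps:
P = 8
N(a, W) = -4/(W + a)
(32 + N(P, S(-2)))² = (32 - 4/(-2 + 8))² = (32 - 4/6)² = (32 - 4*⅙)² = (32 - ⅔)² = (94/3)² = 8836/9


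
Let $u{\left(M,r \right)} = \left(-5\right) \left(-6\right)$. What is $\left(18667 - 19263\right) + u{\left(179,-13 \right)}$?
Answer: $-566$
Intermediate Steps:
$u{\left(M,r \right)} = 30$
$\left(18667 - 19263\right) + u{\left(179,-13 \right)} = \left(18667 - 19263\right) + 30 = -596 + 30 = -566$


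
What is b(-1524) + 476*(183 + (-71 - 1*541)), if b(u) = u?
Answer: -205728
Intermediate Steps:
b(-1524) + 476*(183 + (-71 - 1*541)) = -1524 + 476*(183 + (-71 - 1*541)) = -1524 + 476*(183 + (-71 - 541)) = -1524 + 476*(183 - 612) = -1524 + 476*(-429) = -1524 - 204204 = -205728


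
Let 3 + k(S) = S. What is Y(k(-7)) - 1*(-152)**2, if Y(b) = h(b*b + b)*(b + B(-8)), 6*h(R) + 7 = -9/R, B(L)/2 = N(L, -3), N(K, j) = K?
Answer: -692197/30 ≈ -23073.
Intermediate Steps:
k(S) = -3 + S
B(L) = 2*L
h(R) = -7/6 - 3/(2*R) (h(R) = -7/6 + (-9/R)/6 = -7/6 - 3/(2*R))
Y(b) = (-16 + b)*(-9 - 7*b - 7*b**2)/(6*(b + b**2)) (Y(b) = ((-9 - 7*(b*b + b))/(6*(b*b + b)))*(b + 2*(-8)) = ((-9 - 7*(b**2 + b))/(6*(b**2 + b)))*(b - 16) = ((-9 - 7*(b + b**2))/(6*(b + b**2)))*(-16 + b) = ((-9 + (-7*b - 7*b**2))/(6*(b + b**2)))*(-16 + b) = ((-9 - 7*b - 7*b**2)/(6*(b + b**2)))*(-16 + b) = (-16 + b)*(-9 - 7*b - 7*b**2)/(6*(b + b**2)))
Y(k(-7)) - 1*(-152)**2 = -(-16 + (-3 - 7))*(9 + 7*(-3 - 7)*(1 + (-3 - 7)))/(6*(-3 - 7)*(1 + (-3 - 7))) - 1*(-152)**2 = -1/6*(-16 - 10)*(9 + 7*(-10)*(1 - 10))/(-10*(1 - 10)) - 1*23104 = -1/6*(-1/10)*(-26)*(9 + 7*(-10)*(-9))/(-9) - 23104 = -1/6*(-1/10)*(-1/9)*(-26)*(9 + 630) - 23104 = -1/6*(-1/10)*(-1/9)*(-26)*639 - 23104 = 923/30 - 23104 = -692197/30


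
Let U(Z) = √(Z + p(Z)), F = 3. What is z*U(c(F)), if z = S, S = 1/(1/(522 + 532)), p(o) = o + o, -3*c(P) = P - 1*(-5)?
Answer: 2108*I*√2 ≈ 2981.2*I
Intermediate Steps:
c(P) = -5/3 - P/3 (c(P) = -(P - 1*(-5))/3 = -(P + 5)/3 = -(5 + P)/3 = -5/3 - P/3)
p(o) = 2*o
S = 1054 (S = 1/(1/1054) = 1054)
z = 1054
U(Z) = √3*√Z (U(Z) = √(Z + 2*Z) = √(3*Z) = √3*√Z)
z*U(c(F)) = 1054*(√3*√(-5/3 - ⅓*3)) = 1054*(√3*√(-5/3 - 1)) = 1054*(√3*√(-8/3)) = 1054*(√3*(2*I*√6/3)) = 1054*(2*I*√2) = 2108*I*√2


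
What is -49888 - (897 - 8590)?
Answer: -42195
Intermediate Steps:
-49888 - (897 - 8590) = -49888 - 1*(-7693) = -49888 + 7693 = -42195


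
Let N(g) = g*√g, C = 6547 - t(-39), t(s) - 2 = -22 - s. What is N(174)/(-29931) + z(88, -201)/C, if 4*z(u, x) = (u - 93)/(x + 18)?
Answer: 5/4778496 - 58*√174/9977 ≈ -0.076683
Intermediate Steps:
t(s) = -20 - s (t(s) = 2 + (-22 - s) = -20 - s)
z(u, x) = (-93 + u)/(4*(18 + x)) (z(u, x) = ((u - 93)/(x + 18))/4 = ((-93 + u)/(18 + x))/4 = (-93 + u)/(4*(18 + x)))
C = 6528 (C = 6547 - (-20 - 1*(-39)) = 6547 - (-20 + 39) = 6547 - 1*19 = 6547 - 19 = 6528)
N(g) = g^(3/2)
N(174)/(-29931) + z(88, -201)/C = 174^(3/2)/(-29931) + ((-93 + 88)/(4*(18 - 201)))/6528 = (174*√174)*(-1/29931) + ((¼)*(-5)/(-183))*(1/6528) = -58*√174/9977 + ((¼)*(-1/183)*(-5))*(1/6528) = -58*√174/9977 + (5/732)*(1/6528) = -58*√174/9977 + 5/4778496 = 5/4778496 - 58*√174/9977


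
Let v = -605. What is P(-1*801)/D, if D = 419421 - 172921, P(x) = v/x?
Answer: 121/39489300 ≈ 3.0641e-6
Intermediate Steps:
P(x) = -605/x
D = 246500
P(-1*801)/D = -605/((-1*801))/246500 = -605/(-801)*(1/246500) = -605*(-1/801)*(1/246500) = (605/801)*(1/246500) = 121/39489300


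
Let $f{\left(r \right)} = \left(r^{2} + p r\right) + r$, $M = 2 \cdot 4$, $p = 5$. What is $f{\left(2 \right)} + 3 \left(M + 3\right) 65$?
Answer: $2161$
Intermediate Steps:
$M = 8$
$f{\left(r \right)} = r^{2} + 6 r$ ($f{\left(r \right)} = \left(r^{2} + 5 r\right) + r = r^{2} + 6 r$)
$f{\left(2 \right)} + 3 \left(M + 3\right) 65 = 2 \left(6 + 2\right) + 3 \left(8 + 3\right) 65 = 2 \cdot 8 + 3 \cdot 11 \cdot 65 = 16 + 33 \cdot 65 = 16 + 2145 = 2161$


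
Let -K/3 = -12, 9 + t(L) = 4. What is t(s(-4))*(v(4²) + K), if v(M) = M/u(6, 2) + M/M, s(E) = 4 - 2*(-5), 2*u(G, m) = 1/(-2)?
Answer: 135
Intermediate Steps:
u(G, m) = -¼ (u(G, m) = (½)/(-2) = (½)*(-½) = -¼)
s(E) = 14 (s(E) = 4 + 10 = 14)
t(L) = -5 (t(L) = -9 + 4 = -5)
v(M) = 1 - 4*M (v(M) = M/(-¼) + M/M = M*(-4) + 1 = -4*M + 1 = 1 - 4*M)
K = 36 (K = -3*(-12) = 36)
t(s(-4))*(v(4²) + K) = -5*((1 - 4*4²) + 36) = -5*((1 - 4*16) + 36) = -5*((1 - 64) + 36) = -5*(-63 + 36) = -5*(-27) = 135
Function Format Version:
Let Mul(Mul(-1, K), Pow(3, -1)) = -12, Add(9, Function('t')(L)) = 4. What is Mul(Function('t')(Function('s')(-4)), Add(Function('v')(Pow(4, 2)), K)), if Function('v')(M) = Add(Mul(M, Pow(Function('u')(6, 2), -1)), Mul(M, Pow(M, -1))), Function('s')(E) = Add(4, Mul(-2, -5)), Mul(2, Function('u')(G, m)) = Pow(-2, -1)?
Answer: 135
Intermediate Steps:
Function('u')(G, m) = Rational(-1, 4) (Function('u')(G, m) = Mul(Rational(1, 2), Pow(-2, -1)) = Mul(Rational(1, 2), Rational(-1, 2)) = Rational(-1, 4))
Function('s')(E) = 14 (Function('s')(E) = Add(4, 10) = 14)
Function('t')(L) = -5 (Function('t')(L) = Add(-9, 4) = -5)
Function('v')(M) = Add(1, Mul(-4, M)) (Function('v')(M) = Add(Mul(M, Pow(Rational(-1, 4), -1)), Mul(M, Pow(M, -1))) = Add(Mul(M, -4), 1) = Add(Mul(-4, M), 1) = Add(1, Mul(-4, M)))
K = 36 (K = Mul(-3, -12) = 36)
Mul(Function('t')(Function('s')(-4)), Add(Function('v')(Pow(4, 2)), K)) = Mul(-5, Add(Add(1, Mul(-4, Pow(4, 2))), 36)) = Mul(-5, Add(Add(1, Mul(-4, 16)), 36)) = Mul(-5, Add(Add(1, -64), 36)) = Mul(-5, Add(-63, 36)) = Mul(-5, -27) = 135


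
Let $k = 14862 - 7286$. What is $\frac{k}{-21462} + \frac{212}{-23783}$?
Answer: $- \frac{92364976}{255215373} \approx -0.36191$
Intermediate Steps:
$k = 7576$ ($k = 14862 - 7286 = 7576$)
$\frac{k}{-21462} + \frac{212}{-23783} = \frac{7576}{-21462} + \frac{212}{-23783} = 7576 \left(- \frac{1}{21462}\right) + 212 \left(- \frac{1}{23783}\right) = - \frac{3788}{10731} - \frac{212}{23783} = - \frac{92364976}{255215373}$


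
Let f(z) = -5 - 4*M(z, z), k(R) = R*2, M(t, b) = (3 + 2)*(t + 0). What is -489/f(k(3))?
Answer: 489/125 ≈ 3.9120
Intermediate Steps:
M(t, b) = 5*t
k(R) = 2*R
f(z) = -5 - 20*z
-489/f(k(3)) = -489/(-5 - 40*3) = -489/(-5 - 20*6) = -489/(-5 - 120) = -489/(-125) = -489*(-1/125) = 489/125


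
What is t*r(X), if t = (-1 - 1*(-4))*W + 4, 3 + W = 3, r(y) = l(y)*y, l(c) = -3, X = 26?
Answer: -312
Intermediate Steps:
r(y) = -3*y
W = 0 (W = -3 + 3 = 0)
t = 4 (t = (-1 - 1*(-4))*0 + 4 = (-1 + 4)*0 + 4 = 3*0 + 4 = 0 + 4 = 4)
t*r(X) = 4*(-3*26) = 4*(-78) = -312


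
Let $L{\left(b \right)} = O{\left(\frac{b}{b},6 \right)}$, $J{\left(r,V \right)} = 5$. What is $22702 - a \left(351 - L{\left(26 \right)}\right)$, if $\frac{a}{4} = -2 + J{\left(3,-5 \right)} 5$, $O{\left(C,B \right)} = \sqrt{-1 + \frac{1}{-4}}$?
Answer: $-9590 + 46 i \sqrt{5} \approx -9590.0 + 102.86 i$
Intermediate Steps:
$O{\left(C,B \right)} = \frac{i \sqrt{5}}{2}$ ($O{\left(C,B \right)} = \sqrt{-1 - \frac{1}{4}} = \sqrt{- \frac{5}{4}} = \frac{i \sqrt{5}}{2}$)
$a = 92$ ($a = 4 \left(-2 + 5 \cdot 5\right) = 4 \left(-2 + 25\right) = 4 \cdot 23 = 92$)
$L{\left(b \right)} = \frac{i \sqrt{5}}{2}$
$22702 - a \left(351 - L{\left(26 \right)}\right) = 22702 - 92 \left(351 - \frac{i \sqrt{5}}{2}\right) = 22702 - \left(32292 - 46 i \sqrt{5}\right) = -9590 + 46 i \sqrt{5}$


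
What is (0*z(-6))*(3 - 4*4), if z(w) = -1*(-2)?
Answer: 0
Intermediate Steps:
z(w) = 2
(0*z(-6))*(3 - 4*4) = (0*2)*(3 - 4*4) = 0*(3 - 16) = 0*(-13) = 0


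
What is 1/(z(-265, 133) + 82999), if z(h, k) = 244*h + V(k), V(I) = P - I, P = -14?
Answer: 1/18192 ≈ 5.4969e-5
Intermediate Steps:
V(I) = -14 - I
z(h, k) = -14 - k + 244*h (z(h, k) = 244*h + (-14 - k) = -14 - k + 244*h)
1/(z(-265, 133) + 82999) = 1/((-14 - 1*133 + 244*(-265)) + 82999) = 1/((-14 - 133 - 64660) + 82999) = 1/(-64807 + 82999) = 1/18192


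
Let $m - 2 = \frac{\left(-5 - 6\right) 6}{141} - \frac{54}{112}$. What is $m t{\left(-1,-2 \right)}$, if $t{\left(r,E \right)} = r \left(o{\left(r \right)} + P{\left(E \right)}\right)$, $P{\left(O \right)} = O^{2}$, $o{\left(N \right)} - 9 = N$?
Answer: $- \frac{8289}{658} \approx -12.597$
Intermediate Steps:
$o{\left(N \right)} = 9 + N$
$t{\left(r,E \right)} = r \left(9 + r + E^{2}\right)$ ($t{\left(r,E \right)} = r \left(\left(9 + r\right) + E^{2}\right) = r \left(9 + r + E^{2}\right)$)
$m = \frac{2763}{2632}$ ($m = 2 - \left(\frac{27}{56} - \frac{\left(-5 - 6\right) 6}{141}\right) = 2 - \left(\frac{27}{56} - \left(-11\right) 6 \cdot \frac{1}{141}\right) = 2 - \frac{2501}{2632} = \frac{2763}{2632} \approx 1.0498$)
$m t{\left(-1,-2 \right)} = \frac{2763 \left(- (9 - 1 + \left(-2\right)^{2})\right)}{2632} = \frac{2763 \left(- (9 - 1 + 4)\right)}{2632} = \frac{2763 \left(\left(-1\right) 12\right)}{2632} = \frac{2763}{2632} \left(-12\right) = - \frac{8289}{658}$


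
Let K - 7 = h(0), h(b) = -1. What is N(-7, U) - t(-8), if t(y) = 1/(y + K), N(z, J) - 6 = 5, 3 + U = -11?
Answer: 23/2 ≈ 11.500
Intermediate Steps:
U = -14 (U = -3 - 11 = -14)
K = 6 (K = 7 - 1 = 6)
N(z, J) = 11 (N(z, J) = 6 + 5 = 11)
t(y) = 1/(6 + y) (t(y) = 1/(y + 6) = 1/(6 + y))
N(-7, U) - t(-8) = 11 - 1/(6 - 8) = 11 - 1/(-2) = 11 - 1*(-1/2) = 11 + 1/2 = 23/2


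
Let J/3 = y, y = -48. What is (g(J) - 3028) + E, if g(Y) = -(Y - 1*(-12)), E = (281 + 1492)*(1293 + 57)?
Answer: 2390654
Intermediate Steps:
E = 2393550 (E = 1773*1350 = 2393550)
J = -144 (J = 3*(-48) = -144)
g(Y) = -12 - Y (g(Y) = -(Y + 12) = -(12 + Y) = -12 - Y)
(g(J) - 3028) + E = ((-12 - 1*(-144)) - 3028) + 2393550 = ((-12 + 144) - 3028) + 2393550 = (132 - 3028) + 2393550 = -2896 + 2393550 = 2390654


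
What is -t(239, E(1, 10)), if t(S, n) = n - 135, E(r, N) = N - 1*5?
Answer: 130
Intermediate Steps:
E(r, N) = -5 + N (E(r, N) = N - 5 = -5 + N)
t(S, n) = -135 + n
-t(239, E(1, 10)) = -(-135 + (-5 + 10)) = -(-135 + 5) = -1*(-130) = 130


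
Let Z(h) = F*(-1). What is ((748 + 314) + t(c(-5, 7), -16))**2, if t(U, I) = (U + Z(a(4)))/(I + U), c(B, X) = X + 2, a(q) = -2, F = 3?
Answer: 55175184/49 ≈ 1.1260e+6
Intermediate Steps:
Z(h) = -3 (Z(h) = 3*(-1) = -3)
c(B, X) = 2 + X
t(U, I) = (-3 + U)/(I + U) (t(U, I) = (U - 3)/(I + U) = (-3 + U)/(I + U))
((748 + 314) + t(c(-5, 7), -16))**2 = ((748 + 314) + (-3 + (2 + 7))/(-16 + (2 + 7)))**2 = (1062 + (-3 + 9)/(-16 + 9))**2 = (1062 + 6/(-7))**2 = (1062 - 1/7*6)**2 = (1062 - 6/7)**2 = (7428/7)**2 = 55175184/49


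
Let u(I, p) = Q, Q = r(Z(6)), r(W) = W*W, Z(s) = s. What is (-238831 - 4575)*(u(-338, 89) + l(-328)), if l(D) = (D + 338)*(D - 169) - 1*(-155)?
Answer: 1163237274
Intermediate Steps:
r(W) = W²
Q = 36 (Q = 6² = 36)
u(I, p) = 36
l(D) = 155 + (-169 + D)*(338 + D) (l(D) = (338 + D)*(-169 + D) + 155 = (-169 + D)*(338 + D) + 155 = 155 + (-169 + D)*(338 + D))
(-238831 - 4575)*(u(-338, 89) + l(-328)) = (-238831 - 4575)*(36 + (-56967 + (-328)² + 169*(-328))) = -243406*(36 + (-56967 + 107584 - 55432)) = -243406*(36 - 4815) = -243406*(-4779) = 1163237274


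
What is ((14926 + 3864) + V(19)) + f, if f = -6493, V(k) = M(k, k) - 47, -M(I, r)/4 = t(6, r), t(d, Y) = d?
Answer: 12226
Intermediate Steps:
M(I, r) = -24 (M(I, r) = -4*6 = -24)
V(k) = -71 (V(k) = -24 - 47 = -71)
((14926 + 3864) + V(19)) + f = ((14926 + 3864) - 71) - 6493 = (18790 - 71) - 6493 = 18719 - 6493 = 12226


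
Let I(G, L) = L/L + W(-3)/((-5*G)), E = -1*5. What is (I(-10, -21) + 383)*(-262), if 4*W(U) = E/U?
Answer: -6036611/60 ≈ -1.0061e+5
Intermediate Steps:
E = -5
W(U) = -5/(4*U) (W(U) = (-5/U)/4 = -5/(4*U))
I(G, L) = 1 - 1/(12*G) (I(G, L) = L/L + (-5/4/(-3))/((-5*G)) = 1 + (-5/4*(-1/3))*(-1/(5*G)) = 1 + 5*(-1/(5*G))/12 = 1 - 1/(12*G))
(I(-10, -21) + 383)*(-262) = ((-1/12 - 10)/(-10) + 383)*(-262) = (-1/10*(-121/12) + 383)*(-262) = (121/120 + 383)*(-262) = (46081/120)*(-262) = -6036611/60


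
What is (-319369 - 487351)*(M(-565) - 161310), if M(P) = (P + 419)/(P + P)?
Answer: 14704904583488/113 ≈ 1.3013e+11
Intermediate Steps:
M(P) = (419 + P)/(2*P) (M(P) = (419 + P)/((2*P)) = (419 + P)*(1/(2*P)) = (419 + P)/(2*P))
(-319369 - 487351)*(M(-565) - 161310) = (-319369 - 487351)*((½)*(419 - 565)/(-565) - 161310) = -806720*((½)*(-1/565)*(-146) - 161310) = -806720*(73/565 - 161310) = -806720*(-91140077/565) = 14704904583488/113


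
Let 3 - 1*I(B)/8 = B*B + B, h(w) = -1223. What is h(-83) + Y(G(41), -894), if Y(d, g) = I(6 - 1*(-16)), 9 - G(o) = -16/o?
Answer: -5247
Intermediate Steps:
G(o) = 9 + 16/o (G(o) = 9 - (-16)/o = 9 + 16/o)
I(B) = 24 - 8*B - 8*B² (I(B) = 24 - 8*(B*B + B) = 24 - 8*(B² + B) = 24 - 8*(B + B²) = 24 + (-8*B - 8*B²) = 24 - 8*B - 8*B²)
Y(d, g) = -4024 (Y(d, g) = 24 - 8*(6 - 1*(-16)) - 8*(6 - 1*(-16))² = 24 - 8*(6 + 16) - 8*(6 + 16)² = 24 - 8*22 - 8*22² = 24 - 176 - 8*484 = 24 - 176 - 3872 = -4024)
h(-83) + Y(G(41), -894) = -1223 - 4024 = -5247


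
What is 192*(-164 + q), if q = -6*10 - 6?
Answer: -44160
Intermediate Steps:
q = -66 (q = -60 - 6 = -66)
192*(-164 + q) = 192*(-164 - 66) = 192*(-230) = -44160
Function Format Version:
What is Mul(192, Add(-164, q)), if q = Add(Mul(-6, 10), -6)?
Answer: -44160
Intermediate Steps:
q = -66 (q = Add(-60, -6) = -66)
Mul(192, Add(-164, q)) = Mul(192, Add(-164, -66)) = Mul(192, -230) = -44160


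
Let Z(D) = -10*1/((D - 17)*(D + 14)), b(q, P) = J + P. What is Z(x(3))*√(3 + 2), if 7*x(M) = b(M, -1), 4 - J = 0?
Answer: 245*√5/5858 ≈ 0.093519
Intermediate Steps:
J = 4 (J = 4 - 1*0 = 4 + 0 = 4)
b(q, P) = 4 + P
x(M) = 3/7 (x(M) = (4 - 1)/7 = (⅐)*3 = 3/7)
Z(D) = -10/((-17 + D)*(14 + D)) (Z(D) = -10*1/((-17 + D)*(14 + D)) = -10/((-17 + D)*(14 + D)))
Z(x(3))*√(3 + 2) = (10/(238 - (3/7)² + 3*(3/7)))*√(3 + 2) = (10/(238 - 1*9/49 + 9/7))*√5 = (10/(238 - 9/49 + 9/7))*√5 = (10/(11716/49))*√5 = (10*(49/11716))*√5 = 245*√5/5858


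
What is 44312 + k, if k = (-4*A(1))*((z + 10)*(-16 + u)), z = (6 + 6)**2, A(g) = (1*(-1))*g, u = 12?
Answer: 41848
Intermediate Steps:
A(g) = -g
z = 144 (z = 12**2 = 144)
k = -2464 (k = (-(-4))*((144 + 10)*(-16 + 12)) = (-4*(-1))*(154*(-4)) = 4*(-616) = -2464)
44312 + k = 44312 - 2464 = 41848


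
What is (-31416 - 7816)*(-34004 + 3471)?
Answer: 1197870656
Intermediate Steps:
(-31416 - 7816)*(-34004 + 3471) = -39232*(-30533) = 1197870656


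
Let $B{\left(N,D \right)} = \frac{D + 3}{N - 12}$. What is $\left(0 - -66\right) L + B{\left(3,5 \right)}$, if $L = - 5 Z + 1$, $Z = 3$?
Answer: $- \frac{8324}{9} \approx -924.89$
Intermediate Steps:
$B{\left(N,D \right)} = \frac{3 + D}{-12 + N}$
$L = -14$ ($L = \left(-5\right) 3 + 1 = -15 + 1 = -14$)
$\left(0 - -66\right) L + B{\left(3,5 \right)} = \left(0 - -66\right) \left(-14\right) + \frac{3 + 5}{-12 + 3} = \left(0 + 66\right) \left(-14\right) + \frac{1}{-9} \cdot 8 = 66 \left(-14\right) - \frac{8}{9} = -924 - \frac{8}{9} = - \frac{8324}{9}$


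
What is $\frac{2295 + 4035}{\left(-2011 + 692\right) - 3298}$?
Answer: $- \frac{2110}{1539} \approx -1.371$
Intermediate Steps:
$\frac{2295 + 4035}{\left(-2011 + 692\right) - 3298} = \frac{6330}{-1319 - 3298} = \frac{6330}{-4617} = 6330 \left(- \frac{1}{4617}\right) = - \frac{2110}{1539}$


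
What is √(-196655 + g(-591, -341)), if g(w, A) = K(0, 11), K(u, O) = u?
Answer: I*√196655 ≈ 443.46*I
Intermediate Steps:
g(w, A) = 0
√(-196655 + g(-591, -341)) = √(-196655 + 0) = √(-196655) = I*√196655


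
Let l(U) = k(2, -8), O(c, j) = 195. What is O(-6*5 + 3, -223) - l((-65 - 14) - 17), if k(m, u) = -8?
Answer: 203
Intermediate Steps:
l(U) = -8
O(-6*5 + 3, -223) - l((-65 - 14) - 17) = 195 - 1*(-8) = 195 + 8 = 203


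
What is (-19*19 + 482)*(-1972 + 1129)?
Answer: -102003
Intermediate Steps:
(-19*19 + 482)*(-1972 + 1129) = (-361 + 482)*(-843) = 121*(-843) = -102003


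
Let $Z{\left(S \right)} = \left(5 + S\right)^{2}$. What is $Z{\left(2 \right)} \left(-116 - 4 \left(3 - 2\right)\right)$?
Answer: $-5880$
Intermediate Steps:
$Z{\left(2 \right)} \left(-116 - 4 \left(3 - 2\right)\right) = \left(5 + 2\right)^{2} \left(-116 - 4 \left(3 - 2\right)\right) = 7^{2} \left(-116 - 4\right) = 49 \left(-116 - 4\right) = 49 \left(-120\right) = -5880$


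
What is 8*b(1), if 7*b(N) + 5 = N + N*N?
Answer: -24/7 ≈ -3.4286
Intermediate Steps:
b(N) = -5/7 + N/7 + N²/7 (b(N) = -5/7 + (N + N*N)/7 = -5/7 + (N + N²)/7 = -5/7 + (N/7 + N²/7) = -5/7 + N/7 + N²/7)
8*b(1) = 8*(-5/7 + (⅐)*1 + (⅐)*1²) = 8*(-5/7 + ⅐ + (⅐)*1) = 8*(-5/7 + ⅐ + ⅐) = 8*(-3/7) = -24/7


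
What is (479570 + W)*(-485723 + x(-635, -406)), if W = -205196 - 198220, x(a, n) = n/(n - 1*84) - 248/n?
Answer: -1294637390384/35 ≈ -3.6990e+10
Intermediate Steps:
x(a, n) = -248/n + n/(-84 + n) (x(a, n) = n/(n - 84) - 248/n = n/(-84 + n) - 248/n = -248/n + n/(-84 + n))
W = -403416
(479570 + W)*(-485723 + x(-635, -406)) = (479570 - 403416)*(-485723 + (20832 + (-406)**2 - 248*(-406))/((-406)*(-84 - 406))) = 76154*(-485723 - 1/406*(20832 + 164836 + 100688)/(-490)) = 76154*(-485723 - 1/406*(-1/490)*286356) = 76154*(-485723 + 1461/1015) = 76154*(-493007384/1015) = -1294637390384/35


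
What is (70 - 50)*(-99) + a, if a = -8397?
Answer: -10377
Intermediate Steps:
(70 - 50)*(-99) + a = (70 - 50)*(-99) - 8397 = 20*(-99) - 8397 = -1980 - 8397 = -10377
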